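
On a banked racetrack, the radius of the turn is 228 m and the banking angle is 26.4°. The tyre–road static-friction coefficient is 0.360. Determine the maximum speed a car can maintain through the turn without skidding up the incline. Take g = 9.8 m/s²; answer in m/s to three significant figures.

At the maximum speed, friction acts down the slope at its limiting value f = μN. Radially (horizontal, toward centre): N sinθ + μN cosθ = mv²/r. Vertically: N cosθ − μN sinθ = mg.
Dividing: v² = r g (sinθ + μcosθ)/(cosθ − μsinθ).
sinθ + μcosθ = 0.4446 + 0.360×0.8957 = 0.7671; cosθ − μsinθ = 0.8957 − 0.360×0.4446 = 0.7356.
v² = 228 × 9.8 × 0.7671/0.7356 = 2330 m²/s², so v = 48.27 m/s.

48.3 m/s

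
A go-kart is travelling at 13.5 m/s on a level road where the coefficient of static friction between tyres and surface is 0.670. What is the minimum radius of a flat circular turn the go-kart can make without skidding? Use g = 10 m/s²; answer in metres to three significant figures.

27.2 m

At the limit, μ_s m g = m v²/r, so r_min = v²/(μ_s g) = (13.5)²/(0.670 × 10.0) = 182.2/6.700 = 27.20 m.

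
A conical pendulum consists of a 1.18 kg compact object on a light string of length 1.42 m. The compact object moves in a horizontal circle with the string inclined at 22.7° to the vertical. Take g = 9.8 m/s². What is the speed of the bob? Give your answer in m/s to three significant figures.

The radius of the circle is r = L sinθ = 1.42 × sin 22.7° = 0.5480 m.
Horizontally T sinθ = mv²/r and vertically T cosθ = mg, so tanθ = v²/(rg).
v = √(r g tanθ) = √(0.5480 × 9.8 × 0.4183) = √2.246 = 1.499 m/s.

1.50 m/s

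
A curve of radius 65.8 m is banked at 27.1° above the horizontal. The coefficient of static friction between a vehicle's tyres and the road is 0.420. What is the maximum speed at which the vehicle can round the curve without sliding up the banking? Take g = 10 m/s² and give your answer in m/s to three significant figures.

27.9 m/s

At the maximum speed, friction acts down the slope at its limiting value f = μN. Radially (horizontal, toward centre): N sinθ + μN cosθ = mv²/r. Vertically: N cosθ − μN sinθ = mg.
Dividing: v² = r g (sinθ + μcosθ)/(cosθ − μsinθ).
sinθ + μcosθ = 0.4555 + 0.420×0.8902 = 0.8294; cosθ − μsinθ = 0.8902 − 0.420×0.4555 = 0.6989.
v² = 65.8 × 10.0 × 0.8294/0.6989 = 780.9 m²/s², so v = 27.94 m/s.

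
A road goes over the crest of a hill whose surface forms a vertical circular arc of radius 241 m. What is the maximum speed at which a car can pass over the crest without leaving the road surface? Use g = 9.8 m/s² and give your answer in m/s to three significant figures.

At the crest the centre of the circle is below the car, so the net downward (centripetal) force is mg − N = mv²/r.
The car leaves the road when N → 0, giving v_max = √(g r) = √(9.8 × 241) = 48.60 m/s.

48.6 m/s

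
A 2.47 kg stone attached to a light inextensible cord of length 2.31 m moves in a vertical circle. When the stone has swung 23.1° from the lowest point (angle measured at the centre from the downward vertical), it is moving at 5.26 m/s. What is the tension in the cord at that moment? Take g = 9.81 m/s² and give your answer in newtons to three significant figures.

51.9 N

Take the radial direction toward the centre of the circle as positive. The component of the weight along the string toward the centre is −mg cos φ (φ measured from the bottom), so Newton's second law along the string gives T − mg cos φ = m v²/r.
cos 23.1° = 0.9198, so T = m(v²/r + g cos φ) = 2.47 × ((5.26)²/2.31 + 9.81 × 0.9198) = 2.47 × (11.98 + (9.023)) = 2.47 × 21.00 = 51.87 N.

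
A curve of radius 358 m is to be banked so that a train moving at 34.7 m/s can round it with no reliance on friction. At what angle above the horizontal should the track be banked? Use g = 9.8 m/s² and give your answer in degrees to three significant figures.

18.9°

For a frictionless banked turn: horizontally N sinθ = mv²/r and vertically N cosθ = mg.
Dividing: tanθ = v²/(r g) = (34.7)²/(358 × 9.8) = 1204/3508 = 0.3432.
θ = arctan(0.3432) = 18.94°.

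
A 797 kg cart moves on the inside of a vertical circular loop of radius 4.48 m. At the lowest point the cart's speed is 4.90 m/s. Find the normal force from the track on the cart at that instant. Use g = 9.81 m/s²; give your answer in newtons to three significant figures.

12100 N

At the lowest point, N points up (toward the centre) and the weight mg points down (away from the centre), so the net inward force is N − mg = mv²/r.
N = m(v²/r + g) = 797 × ((4.90)²/4.48 + 9.81) = 797 × (5.359 + 9.81) = 797 × 15.17 = 12090 N.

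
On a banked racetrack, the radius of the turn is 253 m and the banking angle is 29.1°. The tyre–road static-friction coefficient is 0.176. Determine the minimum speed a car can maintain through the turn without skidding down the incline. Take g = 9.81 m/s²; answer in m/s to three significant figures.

29.3 m/s

At the minimum speed, friction acts up the slope at its limiting value f = μN. Radially (horizontal, toward centre): N sinθ − μN cosθ = mv²/r. Vertically: N cosθ + μN sinθ = mg.
Dividing: v² = r g (sinθ − μcosθ)/(cosθ + μsinθ).
sinθ − μcosθ = 0.4863 − 0.176×0.8738 = 0.3326; cosθ + μsinθ = 0.8738 + 0.176×0.4863 = 0.9594.
v² = 253 × 9.81 × 0.3326/0.9594 = 860.3 m²/s², so v = 29.33 m/s.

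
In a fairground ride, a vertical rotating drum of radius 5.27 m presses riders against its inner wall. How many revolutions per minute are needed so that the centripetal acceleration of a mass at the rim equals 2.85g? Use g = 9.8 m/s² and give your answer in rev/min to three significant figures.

22.0 rev/min

Require ω²r = 2.85g, so ω = √(2.85 × 9.8/5.27) = 2.302 rad/s.
In rev/min: ω × 60/(2π) = 2.302 × 60/(2π) = 21.98 rev/min.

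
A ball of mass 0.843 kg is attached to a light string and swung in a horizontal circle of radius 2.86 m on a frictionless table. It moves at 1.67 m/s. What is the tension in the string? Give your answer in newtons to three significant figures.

0.822 N

The tension is the only horizontal force, so it supplies the full centripetal force: T = m v²/r = 0.843 × (1.670)²/2.86 = 0.843 × 2.789/2.86 = 0.8220 N.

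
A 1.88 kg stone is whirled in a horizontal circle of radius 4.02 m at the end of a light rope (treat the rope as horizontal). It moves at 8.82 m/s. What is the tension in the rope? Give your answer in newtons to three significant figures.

36.4 N

The tension is the only horizontal force, so it supplies the full centripetal force: T = m v²/r = 1.88 × (8.820)²/4.02 = 1.88 × 77.79/4.02 = 36.38 N.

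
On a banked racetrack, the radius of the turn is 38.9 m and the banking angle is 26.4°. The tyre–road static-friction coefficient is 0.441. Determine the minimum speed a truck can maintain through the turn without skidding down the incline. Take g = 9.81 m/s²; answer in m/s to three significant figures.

4.16 m/s

At the minimum speed, friction acts up the slope at its limiting value f = μN. Radially (horizontal, toward centre): N sinθ − μN cosθ = mv²/r. Vertically: N cosθ + μN sinθ = mg.
Dividing: v² = r g (sinθ − μcosθ)/(cosθ + μsinθ).
sinθ − μcosθ = 0.4446 − 0.441×0.8957 = 0.04963; cosθ + μsinθ = 0.8957 + 0.441×0.4446 = 1.092.
v² = 38.9 × 9.81 × 0.04963/1.092 = 17.35 m²/s², so v = 4.165 m/s.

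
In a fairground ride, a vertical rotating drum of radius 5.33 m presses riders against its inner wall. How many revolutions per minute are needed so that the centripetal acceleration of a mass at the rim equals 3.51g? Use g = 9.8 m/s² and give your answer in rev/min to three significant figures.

Require ω²r = 3.51g, so ω = √(3.51 × 9.8/5.33) = 2.540 rad/s.
In rev/min: ω × 60/(2π) = 2.540 × 60/(2π) = 24.26 rev/min.

24.3 rev/min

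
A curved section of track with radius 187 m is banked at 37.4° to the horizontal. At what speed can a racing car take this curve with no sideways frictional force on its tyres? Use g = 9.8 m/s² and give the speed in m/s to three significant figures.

On a frictionless banked curve, N sinθ = mv²/r and N cosθ = mg, so tanθ = v²/(rg).
v = √(r g tanθ) = √(187 × 9.8 × tan 37.4°) = √(187 × 9.8 × 0.7646) = √1401 = 37.43 m/s.

37.4 m/s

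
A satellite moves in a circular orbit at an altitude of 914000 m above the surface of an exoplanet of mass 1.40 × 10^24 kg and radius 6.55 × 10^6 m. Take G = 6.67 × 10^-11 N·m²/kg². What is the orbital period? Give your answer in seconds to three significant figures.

r = R + h = 6.55 × 10^6 + 914000 = 7.464 × 10^6 m. Gravity provides the centripetal force: G M m / r² = m v² / r ⇒ v = √(GM/r) = 3537 m/s.
T = 2πr/v = 2π × 7.464 × 10^6 / 3537 = 13260 s.

13300 s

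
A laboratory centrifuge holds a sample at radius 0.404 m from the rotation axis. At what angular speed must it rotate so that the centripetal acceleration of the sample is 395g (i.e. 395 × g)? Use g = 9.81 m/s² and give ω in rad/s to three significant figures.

Centripetal acceleration a_c = ω²r. Setting ω²r = 395g:
ω = √(395g / r) = √(395 × 9.81 / 0.404) = √9591 = 97.94 rad/s.

97.9 rad/s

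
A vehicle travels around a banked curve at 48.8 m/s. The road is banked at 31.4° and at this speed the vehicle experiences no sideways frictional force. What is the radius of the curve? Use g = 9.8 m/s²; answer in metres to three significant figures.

Frictionless banking: tanθ = v²/(rg), so r = v²/(g tanθ).
r = (48.8)²/(9.8 × tan 31.4°) = 2381/(9.8 × 0.6104) = 2381/5.982 = 398.1 m.

398 m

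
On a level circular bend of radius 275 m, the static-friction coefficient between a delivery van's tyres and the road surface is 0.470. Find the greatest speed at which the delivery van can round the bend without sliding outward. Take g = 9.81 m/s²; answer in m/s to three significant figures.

35.6 m/s

Friction provides the centripetal force on a flat curve. At maximum speed it is at its limiting value: μ_s m g = m v²/r.
Mass cancels: v_max = √(μ_s g r) = √(0.470 × 9.81 × 275) = √1268 = 35.61 m/s.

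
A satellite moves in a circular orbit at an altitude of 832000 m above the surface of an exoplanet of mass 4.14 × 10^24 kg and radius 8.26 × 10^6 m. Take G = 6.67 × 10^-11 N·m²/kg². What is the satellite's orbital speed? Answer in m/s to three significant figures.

Orbital radius r = R + h = 8.26 × 10^6 + 832000 = 9.092 × 10^6 m.
Gravity supplies the centripetal force: G M m / r² = m v² / r, so v = √(GM/r).
v = √(6.67 × 10^-11 × 4.14 × 10^24 / 9.092 × 10^6) = √(3.037 × 10^7) = 5511 m/s.

5510 m/s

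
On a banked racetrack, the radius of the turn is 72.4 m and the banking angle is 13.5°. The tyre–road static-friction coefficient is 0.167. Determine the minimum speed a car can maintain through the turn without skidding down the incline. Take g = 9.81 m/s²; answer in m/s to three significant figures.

7.06 m/s

At the minimum speed, friction acts up the slope at its limiting value f = μN. Radially (horizontal, toward centre): N sinθ − μN cosθ = mv²/r. Vertically: N cosθ + μN sinθ = mg.
Dividing: v² = r g (sinθ − μcosθ)/(cosθ + μsinθ).
sinθ − μcosθ = 0.2334 − 0.167×0.9724 = 0.07106; cosθ + μsinθ = 0.9724 + 0.167×0.2334 = 1.011.
v² = 72.4 × 9.81 × 0.07106/1.011 = 49.90 m²/s², so v = 7.064 m/s.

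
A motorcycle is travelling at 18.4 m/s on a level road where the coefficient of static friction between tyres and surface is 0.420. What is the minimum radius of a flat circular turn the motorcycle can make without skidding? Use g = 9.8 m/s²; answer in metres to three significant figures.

82.3 m

At the limit, μ_s m g = m v²/r, so r_min = v²/(μ_s g) = (18.4)²/(0.420 × 9.8) = 338.6/4.116 = 82.25 m.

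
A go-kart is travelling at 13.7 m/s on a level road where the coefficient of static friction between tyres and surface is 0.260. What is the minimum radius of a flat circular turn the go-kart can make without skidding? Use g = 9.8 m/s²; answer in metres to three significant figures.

73.7 m

At the limit, μ_s m g = m v²/r, so r_min = v²/(μ_s g) = (13.7)²/(0.260 × 9.8) = 187.7/2.548 = 73.66 m.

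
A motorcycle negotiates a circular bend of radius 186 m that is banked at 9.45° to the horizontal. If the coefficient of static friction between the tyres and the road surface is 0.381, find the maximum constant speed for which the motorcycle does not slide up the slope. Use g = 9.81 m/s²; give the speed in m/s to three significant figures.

At the maximum speed, friction acts down the slope at its limiting value f = μN. Radially (horizontal, toward centre): N sinθ + μN cosθ = mv²/r. Vertically: N cosθ − μN sinθ = mg.
Dividing: v² = r g (sinθ + μcosθ)/(cosθ − μsinθ).
sinθ + μcosθ = 0.1642 + 0.381×0.9864 = 0.5400; cosθ − μsinθ = 0.9864 − 0.381×0.1642 = 0.9239.
v² = 186 × 9.81 × 0.5400/0.9239 = 1067 m²/s², so v = 32.66 m/s.

32.7 m/s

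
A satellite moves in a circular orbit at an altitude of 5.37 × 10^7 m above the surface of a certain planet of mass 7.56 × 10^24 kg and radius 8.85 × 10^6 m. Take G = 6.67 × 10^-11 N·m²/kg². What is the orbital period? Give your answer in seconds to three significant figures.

138000 s

r = R + h = 8.85 × 10^6 + 5.37 × 10^7 = 6.255 × 10^7 m. Gravity provides the centripetal force: G M m / r² = m v² / r ⇒ v = √(GM/r) = 2839 m/s.
T = 2πr/v = 2π × 6.255 × 10^7 / 2839 = 138400 s.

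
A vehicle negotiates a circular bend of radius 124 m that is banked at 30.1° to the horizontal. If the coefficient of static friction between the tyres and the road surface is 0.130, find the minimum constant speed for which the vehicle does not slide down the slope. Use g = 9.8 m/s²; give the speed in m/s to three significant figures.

22.5 m/s

At the minimum speed, friction acts up the slope at its limiting value f = μN. Radially (horizontal, toward centre): N sinθ − μN cosθ = mv²/r. Vertically: N cosθ + μN sinθ = mg.
Dividing: v² = r g (sinθ − μcosθ)/(cosθ + μsinθ).
sinθ − μcosθ = 0.5015 − 0.130×0.8652 = 0.3890; cosθ + μsinθ = 0.8652 + 0.130×0.5015 = 0.9303.
v² = 124 × 9.8 × 0.3890/0.9303 = 508.2 m²/s², so v = 22.54 m/s.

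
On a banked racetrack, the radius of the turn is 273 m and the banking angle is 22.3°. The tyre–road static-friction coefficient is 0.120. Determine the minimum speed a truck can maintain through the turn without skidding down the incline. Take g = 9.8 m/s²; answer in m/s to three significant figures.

27.2 m/s

At the minimum speed, friction acts up the slope at its limiting value f = μN. Radially (horizontal, toward centre): N sinθ − μN cosθ = mv²/r. Vertically: N cosθ + μN sinθ = mg.
Dividing: v² = r g (sinθ − μcosθ)/(cosθ + μsinθ).
sinθ − μcosθ = 0.3795 − 0.120×0.9252 = 0.2684; cosθ + μsinθ = 0.9252 + 0.120×0.3795 = 0.9707.
v² = 273 × 9.8 × 0.2684/0.9707 = 739.8 m²/s², so v = 27.20 m/s.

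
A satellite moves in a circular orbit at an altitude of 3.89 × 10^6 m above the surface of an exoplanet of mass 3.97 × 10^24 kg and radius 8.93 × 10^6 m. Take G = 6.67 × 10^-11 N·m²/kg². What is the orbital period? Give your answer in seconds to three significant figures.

17700 s

r = R + h = 8.93 × 10^6 + 3.89 × 10^6 = 1.282 × 10^7 m. Gravity provides the centripetal force: G M m / r² = m v² / r ⇒ v = √(GM/r) = 4545 m/s.
T = 2πr/v = 2π × 1.282 × 10^7 / 4545 = 17720 s.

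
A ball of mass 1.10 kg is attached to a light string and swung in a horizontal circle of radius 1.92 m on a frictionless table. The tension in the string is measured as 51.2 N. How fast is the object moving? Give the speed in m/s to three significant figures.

T = m v²/r ⇒ v = √(T r / m) = √(51.2 × 1.92 / 1.10) = √89.37 = 9.453 m/s.

9.45 m/s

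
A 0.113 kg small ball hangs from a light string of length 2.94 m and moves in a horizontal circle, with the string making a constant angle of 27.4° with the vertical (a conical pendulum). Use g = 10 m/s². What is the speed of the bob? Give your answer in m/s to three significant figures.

The radius of the circle is r = L sinθ = 2.94 × sin 27.4° = 1.353 m.
Horizontally T sinθ = mv²/r and vertically T cosθ = mg, so tanθ = v²/(rg).
v = √(r g tanθ) = √(1.353 × 10.0 × 0.5184) = √7.013 = 2.648 m/s.

2.65 m/s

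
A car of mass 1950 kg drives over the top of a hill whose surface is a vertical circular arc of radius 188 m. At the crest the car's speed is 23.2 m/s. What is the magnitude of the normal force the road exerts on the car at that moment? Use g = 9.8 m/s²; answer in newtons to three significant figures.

At the crest the centripetal acceleration points downward (toward the centre of the arc), so mg − N = mv²/r.
N = m(g − v²/r) = 1950 × (9.8 − (23.2)²/188) = 1950 × (9.8 − 2.863) = 1950 × 6.937 = 13530 N.

13500 N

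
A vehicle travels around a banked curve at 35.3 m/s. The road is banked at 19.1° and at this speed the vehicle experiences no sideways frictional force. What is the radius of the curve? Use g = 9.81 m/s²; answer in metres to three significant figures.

367 m

Frictionless banking: tanθ = v²/(rg), so r = v²/(g tanθ).
r = (35.3)²/(9.81 × tan 19.1°) = 1246/(9.81 × 0.3463) = 1246/3.397 = 366.8 m.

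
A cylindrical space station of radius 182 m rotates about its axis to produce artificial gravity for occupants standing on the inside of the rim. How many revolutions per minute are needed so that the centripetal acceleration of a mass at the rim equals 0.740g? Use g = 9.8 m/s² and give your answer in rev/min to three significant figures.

Require ω²r = 0.740g, so ω = √(0.740 × 9.8/182) = 0.1996 rad/s.
In rev/min: ω × 60/(2π) = 0.1996 × 60/(2π) = 1.906 rev/min.

1.91 rev/min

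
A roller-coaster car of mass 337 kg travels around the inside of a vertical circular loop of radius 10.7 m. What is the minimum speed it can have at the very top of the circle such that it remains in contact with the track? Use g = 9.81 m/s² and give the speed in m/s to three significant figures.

At the top, both weight mg and N point toward the centre: N + mg = mv²/r.
At minimum speed N → 0, so mg = mv_min²/r ⇒ v_min = √(g r) = √(9.81 × 10.7) = 10.25 m/s.

10.2 m/s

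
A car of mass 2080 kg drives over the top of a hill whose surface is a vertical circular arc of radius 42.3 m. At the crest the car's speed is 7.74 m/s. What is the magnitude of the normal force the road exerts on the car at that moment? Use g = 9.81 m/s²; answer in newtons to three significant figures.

At the crest the centripetal acceleration points downward (toward the centre of the arc), so mg − N = mv²/r.
N = m(g − v²/r) = 2080 × (9.81 − (7.74)²/42.3) = 2080 × (9.81 − 1.416) = 2080 × 8.394 = 17460 N.

17500 N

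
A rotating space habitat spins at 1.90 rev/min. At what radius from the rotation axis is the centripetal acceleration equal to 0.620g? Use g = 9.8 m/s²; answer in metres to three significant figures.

ω = 1.90 rev/min × 2π/60 = 0.1990 rad/s.
a_c = ω²r = 0.620g ⇒ r = 0.620 × 9.8 / (0.1990)² = 6.076/0.03959 = 153.5 m.

153 m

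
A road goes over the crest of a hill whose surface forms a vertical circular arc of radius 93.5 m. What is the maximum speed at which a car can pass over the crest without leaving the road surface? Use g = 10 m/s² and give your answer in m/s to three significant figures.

At the crest the centre of the circle is below the car, so the net downward (centripetal) force is mg − N = mv²/r.
The car leaves the road when N → 0, giving v_max = √(g r) = √(10.0 × 93.5) = 30.58 m/s.

30.6 m/s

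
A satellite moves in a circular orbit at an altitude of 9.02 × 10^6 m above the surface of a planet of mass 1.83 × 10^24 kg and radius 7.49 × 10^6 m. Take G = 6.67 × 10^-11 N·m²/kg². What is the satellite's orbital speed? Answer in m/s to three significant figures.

Orbital radius r = R + h = 7.49 × 10^6 + 9.02 × 10^6 = 1.651 × 10^7 m.
Gravity supplies the centripetal force: G M m / r² = m v² / r, so v = √(GM/r).
v = √(6.67 × 10^-11 × 1.83 × 10^24 / 1.651 × 10^7) = √(7.393 × 10^6) = 2719 m/s.

2720 m/s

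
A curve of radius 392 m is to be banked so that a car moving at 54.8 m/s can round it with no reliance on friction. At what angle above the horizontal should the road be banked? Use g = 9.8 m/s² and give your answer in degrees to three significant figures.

For a frictionless banked turn: horizontally N sinθ = mv²/r and vertically N cosθ = mg.
Dividing: tanθ = v²/(r g) = (54.8)²/(392 × 9.8) = 3003/3842 = 0.7817.
θ = arctan(0.7817) = 38.02°.

38.0°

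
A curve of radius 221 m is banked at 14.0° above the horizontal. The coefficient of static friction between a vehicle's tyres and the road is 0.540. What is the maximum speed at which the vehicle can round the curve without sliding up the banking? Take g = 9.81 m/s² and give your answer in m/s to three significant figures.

44.5 m/s

At the maximum speed, friction acts down the slope at its limiting value f = μN. Radially (horizontal, toward centre): N sinθ + μN cosθ = mv²/r. Vertically: N cosθ − μN sinθ = mg.
Dividing: v² = r g (sinθ + μcosθ)/(cosθ − μsinθ).
sinθ + μcosθ = 0.2419 + 0.540×0.9703 = 0.7659; cosθ − μsinθ = 0.9703 − 0.540×0.2419 = 0.8397.
v² = 221 × 9.81 × 0.7659/0.8397 = 1978 m²/s², so v = 44.47 m/s.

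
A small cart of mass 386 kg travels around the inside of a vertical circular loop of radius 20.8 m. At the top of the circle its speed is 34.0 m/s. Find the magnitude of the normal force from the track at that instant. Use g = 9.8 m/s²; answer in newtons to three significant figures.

At the top, both N and the weight mg point inward (toward the centre), so N + mg = mv²/r.
N = m(v²/r − g) = 386 × ((34.0)²/20.8 − 9.8) = 386 × (55.58 − 9.8) = 386 × 45.78 = 17670 N.

17700 N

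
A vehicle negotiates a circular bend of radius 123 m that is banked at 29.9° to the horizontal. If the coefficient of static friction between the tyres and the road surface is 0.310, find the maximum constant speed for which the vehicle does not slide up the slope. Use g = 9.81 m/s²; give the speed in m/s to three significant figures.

At the maximum speed, friction acts down the slope at its limiting value f = μN. Radially (horizontal, toward centre): N sinθ + μN cosθ = mv²/r. Vertically: N cosθ − μN sinθ = mg.
Dividing: v² = r g (sinθ + μcosθ)/(cosθ − μsinθ).
sinθ + μcosθ = 0.4985 + 0.310×0.8669 = 0.7672; cosθ − μsinθ = 0.8669 − 0.310×0.4985 = 0.7124.
v² = 123 × 9.81 × 0.7672/0.7124 = 1300 m²/s², so v = 36.05 m/s.

36.0 m/s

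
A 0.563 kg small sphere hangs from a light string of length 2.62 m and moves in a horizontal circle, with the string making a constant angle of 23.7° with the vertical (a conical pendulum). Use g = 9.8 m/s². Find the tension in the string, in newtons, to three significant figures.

Vertically the bob has no acceleration, so T cosθ = mg.
T = mg/cosθ = 0.563 × 9.8 / cos 23.7° = 5.517/0.9157 = 6.026 N.

6.03 N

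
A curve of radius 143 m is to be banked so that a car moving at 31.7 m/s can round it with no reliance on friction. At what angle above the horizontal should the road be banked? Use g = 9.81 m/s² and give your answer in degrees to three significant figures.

With no friction, the horizontal component of the normal force provides the centripetal force: N sinθ = mv²/r, while N cosθ = mg vertically.
Dividing: tanθ = v²/(r g) = (31.7)²/(143 × 9.81) = 1005/1403 = 0.7163.
θ = arctan(0.7163) = 35.62°.

35.6°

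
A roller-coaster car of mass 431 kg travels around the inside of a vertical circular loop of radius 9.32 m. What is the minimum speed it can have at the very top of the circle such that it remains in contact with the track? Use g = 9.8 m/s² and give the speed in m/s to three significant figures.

At the highest point the centre is directly below, so both the weight and N act inward: N + mg = mv²/r.
At minimum speed N → 0, so mg = mv_min²/r ⇒ v_min = √(g r) = √(9.8 × 9.32) = 9.557 m/s.

9.56 m/s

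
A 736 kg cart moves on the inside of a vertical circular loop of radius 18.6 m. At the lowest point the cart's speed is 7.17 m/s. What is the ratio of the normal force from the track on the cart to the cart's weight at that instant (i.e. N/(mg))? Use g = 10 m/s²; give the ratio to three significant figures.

At the bottom, N − mg = mv²/r, so N = m(v²/r + g) and N/(mg) = v²/(rg) + 1 = (7.17)²/(18.6 × 10.0) + 1 = 0.2764 + 1 = 1.276.

1.28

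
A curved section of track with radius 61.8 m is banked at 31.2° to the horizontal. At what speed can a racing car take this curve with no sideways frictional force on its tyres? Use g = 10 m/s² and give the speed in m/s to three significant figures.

On a frictionless banked curve, N sinθ = mv²/r and N cosθ = mg, so tanθ = v²/(rg).
v = √(r g tanθ) = √(61.8 × 10.0 × tan 31.2°) = √(61.8 × 10.0 × 0.6056) = √374.3 = 19.35 m/s.

19.3 m/s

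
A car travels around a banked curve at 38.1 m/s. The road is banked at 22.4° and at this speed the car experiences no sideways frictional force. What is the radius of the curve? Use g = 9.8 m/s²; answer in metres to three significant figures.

Frictionless banking: tanθ = v²/(rg), so r = v²/(g tanθ).
r = (38.1)²/(9.8 × tan 22.4°) = 1452/(9.8 × 0.4122) = 1452/4.039 = 359.4 m.

359 m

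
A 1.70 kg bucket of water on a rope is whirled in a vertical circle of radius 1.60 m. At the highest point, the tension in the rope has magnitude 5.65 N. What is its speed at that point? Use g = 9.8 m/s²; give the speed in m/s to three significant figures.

4.58 m/s

At the top, T + mg = mv²/r, so v = √(r(T/m + g)) = √(1.60 × (5.65/1.70 + 9.8)) = √(1.60 × 13.12) = √21.00 = 4.582 m/s.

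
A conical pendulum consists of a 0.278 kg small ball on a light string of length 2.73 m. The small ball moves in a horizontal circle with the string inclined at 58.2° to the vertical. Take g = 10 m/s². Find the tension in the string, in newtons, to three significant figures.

Vertically the bob has no acceleration, so T cosθ = mg.
T = mg/cosθ = 0.278 × 10.0 / cos 58.2° = 2.780/0.5270 = 5.276 N.

5.28 N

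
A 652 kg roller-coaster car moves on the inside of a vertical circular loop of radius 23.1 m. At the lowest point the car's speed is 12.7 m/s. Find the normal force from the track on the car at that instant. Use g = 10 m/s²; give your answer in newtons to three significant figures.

At the lowest point, N points up (toward the centre) and the weight mg points down (away from the centre), so the net inward force is N − mg = mv²/r.
N = m(v²/r + g) = 652 × ((12.7)²/23.1 + 10.0) = 652 × (6.982 + 10.0) = 652 × 16.98 = 11070 N.

11100 N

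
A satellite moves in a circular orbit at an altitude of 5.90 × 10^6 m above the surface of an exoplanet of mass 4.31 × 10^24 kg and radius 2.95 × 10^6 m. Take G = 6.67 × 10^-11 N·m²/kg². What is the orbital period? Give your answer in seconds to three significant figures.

r = R + h = 2.95 × 10^6 + 5.90 × 10^6 = 8.850 × 10^6 m. Gravity provides the centripetal force: G M m / r² = m v² / r ⇒ v = √(GM/r) = 5699 m/s.
T = 2πr/v = 2π × 8.850 × 10^6 / 5699 = 9756 s.

9760 s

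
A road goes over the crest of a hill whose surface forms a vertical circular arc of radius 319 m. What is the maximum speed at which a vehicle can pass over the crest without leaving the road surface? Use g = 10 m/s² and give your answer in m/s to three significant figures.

At the crest the centre of the circle is below the vehicle, so the net downward (centripetal) force is mg − N = mv²/r.
The vehicle leaves the road when N → 0, giving v_max = √(g r) = √(10.0 × 319) = 56.48 m/s.

56.5 m/s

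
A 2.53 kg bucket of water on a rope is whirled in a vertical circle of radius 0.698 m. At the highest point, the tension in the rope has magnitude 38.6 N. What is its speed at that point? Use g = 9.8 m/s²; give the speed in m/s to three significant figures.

At the top, T + mg = mv²/r, so v = √(r(T/m + g)) = √(0.698 × (38.6/2.53 + 9.8)) = √(0.698 × 25.06) = √17.49 = 4.182 m/s.

4.18 m/s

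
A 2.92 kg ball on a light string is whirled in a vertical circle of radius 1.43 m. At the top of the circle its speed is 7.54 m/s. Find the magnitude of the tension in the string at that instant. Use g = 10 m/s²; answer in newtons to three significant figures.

86.9 N

At the top, both T and the weight mg point inward (toward the centre), so T + mg = mv²/r.
T = m(v²/r − g) = 2.92 × ((7.54)²/1.43 − 10.0) = 2.92 × (39.76 − 10.0) = 2.92 × 29.76 = 86.89 N.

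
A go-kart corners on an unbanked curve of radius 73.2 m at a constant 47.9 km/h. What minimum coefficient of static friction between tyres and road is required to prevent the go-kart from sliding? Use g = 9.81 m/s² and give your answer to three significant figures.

0.247

v = 47.9/3.6 = 13.31 m/s.
Friction provides the centripetal force: μ_s m g = m v²/r, so μ_s = v²/(g r) = (13.31)²/(9.81 × 73.2) = 177.0/718.1 = 0.2465.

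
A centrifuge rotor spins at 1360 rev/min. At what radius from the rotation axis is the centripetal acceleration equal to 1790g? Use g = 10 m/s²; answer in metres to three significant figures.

0.883 m

ω = 1360 rev/min × 2π/60 = 142.4 rad/s.
a_c = ω²r = 1790g ⇒ r = 1790 × 10.0 / (142.4)² = 17900/20280 = 0.8825 m.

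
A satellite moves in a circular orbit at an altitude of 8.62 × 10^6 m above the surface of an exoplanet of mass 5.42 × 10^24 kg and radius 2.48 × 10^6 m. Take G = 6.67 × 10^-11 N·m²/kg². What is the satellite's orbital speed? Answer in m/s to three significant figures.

Orbital radius r = R + h = 2.48 × 10^6 + 8.62 × 10^6 = 1.110 × 10^7 m.
Gravity supplies the centripetal force: G M m / r² = m v² / r, so v = √(GM/r).
v = √(6.67 × 10^-11 × 5.42 × 10^24 / 1.110 × 10^7) = √(3.257 × 10^7) = 5707 m/s.

5710 m/s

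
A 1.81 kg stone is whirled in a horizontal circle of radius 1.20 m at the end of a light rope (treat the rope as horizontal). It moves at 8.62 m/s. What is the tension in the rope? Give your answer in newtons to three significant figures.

112 N

The tension is the only horizontal force, so it supplies the full centripetal force: T = m v²/r = 1.81 × (8.620)²/1.20 = 1.81 × 74.30/1.20 = 112.1 N.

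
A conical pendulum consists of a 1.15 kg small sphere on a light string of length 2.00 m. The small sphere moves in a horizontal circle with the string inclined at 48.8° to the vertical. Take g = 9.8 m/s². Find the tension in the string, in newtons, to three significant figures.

17.1 N

Vertically the bob has no acceleration, so T cosθ = mg.
T = mg/cosθ = 1.15 × 9.8 / cos 48.8° = 11.27/0.6587 = 17.11 N.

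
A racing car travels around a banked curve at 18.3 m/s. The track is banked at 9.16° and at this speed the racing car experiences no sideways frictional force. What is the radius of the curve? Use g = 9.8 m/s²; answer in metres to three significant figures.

Frictionless banking: tanθ = v²/(rg), so r = v²/(g tanθ).
r = (18.3)²/(9.8 × tan 9.16°) = 334.9/(9.8 × 0.1612) = 334.9/1.580 = 211.9 m.

212 m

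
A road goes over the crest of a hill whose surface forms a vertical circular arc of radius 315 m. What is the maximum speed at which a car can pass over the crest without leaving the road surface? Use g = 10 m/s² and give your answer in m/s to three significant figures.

At the crest the centre of the circle is below the car, so the net downward (centripetal) force is mg − N = mv²/r.
The car leaves the road when N → 0, giving v_max = √(g r) = √(10.0 × 315) = 56.12 m/s.

56.1 m/s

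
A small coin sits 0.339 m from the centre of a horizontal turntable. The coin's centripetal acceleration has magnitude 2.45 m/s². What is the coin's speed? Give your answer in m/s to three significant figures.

0.911 m/s

a_c = v²/r ⇒ v = √(a_c · r) = √(2.45 × 0.339) = √0.8306 = 0.9113 m/s.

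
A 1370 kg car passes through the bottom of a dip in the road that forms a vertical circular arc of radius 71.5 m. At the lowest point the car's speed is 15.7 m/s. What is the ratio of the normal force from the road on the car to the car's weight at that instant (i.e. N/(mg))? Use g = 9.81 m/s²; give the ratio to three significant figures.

At the bottom, N − mg = mv²/r, so N = m(v²/r + g) and N/(mg) = v²/(rg) + 1 = (15.7)²/(71.5 × 9.81) + 1 = 0.3514 + 1 = 1.351.

1.35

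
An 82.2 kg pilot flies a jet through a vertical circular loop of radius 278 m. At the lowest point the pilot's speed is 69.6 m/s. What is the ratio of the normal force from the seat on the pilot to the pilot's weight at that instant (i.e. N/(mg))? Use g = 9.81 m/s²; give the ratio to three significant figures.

At the bottom, N − mg = mv²/r, so N = m(v²/r + g) and N/(mg) = v²/(rg) + 1 = (69.6)²/(278 × 9.81) + 1 = 1.776 + 1 = 2.776.

2.78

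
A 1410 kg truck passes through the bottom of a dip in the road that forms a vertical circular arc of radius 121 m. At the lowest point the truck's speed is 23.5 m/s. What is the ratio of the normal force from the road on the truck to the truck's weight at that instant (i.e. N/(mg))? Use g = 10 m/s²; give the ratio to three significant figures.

At the bottom, N − mg = mv²/r, so N = m(v²/r + g) and N/(mg) = v²/(rg) + 1 = (23.5)²/(121 × 10.0) + 1 = 0.4564 + 1 = 1.456.

1.46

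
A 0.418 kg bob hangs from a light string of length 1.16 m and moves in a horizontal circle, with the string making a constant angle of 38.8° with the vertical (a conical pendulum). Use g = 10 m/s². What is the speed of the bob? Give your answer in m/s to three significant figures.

The radius of the circle is r = L sinθ = 1.16 × sin 38.8° = 0.7269 m.
Horizontally T sinθ = mv²/r and vertically T cosθ = mg, so tanθ = v²/(rg).
v = √(r g tanθ) = √(0.7269 × 10.0 × 0.8040) = √5.844 = 2.417 m/s.

2.42 m/s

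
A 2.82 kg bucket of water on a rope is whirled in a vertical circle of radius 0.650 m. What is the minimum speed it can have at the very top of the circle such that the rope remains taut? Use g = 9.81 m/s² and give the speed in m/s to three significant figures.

At the top, both weight mg and T point toward the centre: T + mg = mv²/r.
At minimum speed T → 0, so mg = mv_min²/r ⇒ v_min = √(g r) = √(9.81 × 0.650) = 2.525 m/s.

2.53 m/s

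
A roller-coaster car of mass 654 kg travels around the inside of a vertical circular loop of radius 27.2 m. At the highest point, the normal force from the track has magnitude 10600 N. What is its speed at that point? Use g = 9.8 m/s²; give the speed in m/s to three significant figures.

At the top, N + mg = mv²/r, so v = √(r(N/m + g)) = √(27.2 × (10600/654 + 9.8)) = √(27.2 × 26.01) = √707.4 = 26.60 m/s.

26.6 m/s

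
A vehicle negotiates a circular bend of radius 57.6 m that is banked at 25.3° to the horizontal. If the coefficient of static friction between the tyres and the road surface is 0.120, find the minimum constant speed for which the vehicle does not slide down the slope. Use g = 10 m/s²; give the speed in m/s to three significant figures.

At the minimum speed, friction acts up the slope at its limiting value f = μN. Radially (horizontal, toward centre): N sinθ − μN cosθ = mv²/r. Vertically: N cosθ + μN sinθ = mg.
Dividing: v² = r g (sinθ − μcosθ)/(cosθ + μsinθ).
sinθ − μcosθ = 0.4274 − 0.120×0.9041 = 0.3189; cosθ + μsinθ = 0.9041 + 0.120×0.4274 = 0.9554.
v² = 57.6 × 10.0 × 0.3189/0.9554 = 192.2 m²/s², so v = 13.87 m/s.

13.9 m/s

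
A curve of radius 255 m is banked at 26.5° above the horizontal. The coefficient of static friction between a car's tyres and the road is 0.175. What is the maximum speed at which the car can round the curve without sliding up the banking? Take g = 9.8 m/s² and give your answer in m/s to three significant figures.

42.9 m/s

At the maximum speed, friction acts down the slope at its limiting value f = μN. Radially (horizontal, toward centre): N sinθ + μN cosθ = mv²/r. Vertically: N cosθ − μN sinθ = mg.
Dividing: v² = r g (sinθ + μcosθ)/(cosθ − μsinθ).
sinθ + μcosθ = 0.4462 + 0.175×0.8949 = 0.6028; cosθ − μsinθ = 0.8949 − 0.175×0.4462 = 0.8168.
v² = 255 × 9.8 × 0.6028/0.8168 = 1844 m²/s², so v = 42.94 m/s.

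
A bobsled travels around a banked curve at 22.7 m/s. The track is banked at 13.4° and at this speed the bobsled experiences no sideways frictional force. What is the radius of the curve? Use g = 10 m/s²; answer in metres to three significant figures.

Frictionless banking: tanθ = v²/(rg), so r = v²/(g tanθ).
r = (22.7)²/(10.0 × tan 13.4°) = 515.3/(10.0 × 0.2382) = 515.3/2.382 = 216.3 m.

216 m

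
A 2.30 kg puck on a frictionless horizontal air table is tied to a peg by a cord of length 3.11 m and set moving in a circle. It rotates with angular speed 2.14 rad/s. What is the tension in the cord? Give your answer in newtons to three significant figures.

v = ωr = 2.14 × 3.11 = 6.655 m/s.
The tension is the only horizontal force, so it supplies the full centripetal force: T = m v²/r = 2.30 × (6.655)²/3.11 = 2.30 × 44.29/3.11 = 32.76 N.

32.8 N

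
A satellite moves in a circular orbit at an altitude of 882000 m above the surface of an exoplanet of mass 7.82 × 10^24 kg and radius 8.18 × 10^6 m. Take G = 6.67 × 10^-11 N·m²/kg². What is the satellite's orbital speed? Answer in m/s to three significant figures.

Orbital radius r = R + h = 8.18 × 10^6 + 882000 = 9.062 × 10^6 m.
Gravity supplies the centripetal force: G M m / r² = m v² / r, so v = √(GM/r).
v = √(6.67 × 10^-11 × 7.82 × 10^24 / 9.062 × 10^6) = √(5.756 × 10^7) = 7587 m/s.

7590 m/s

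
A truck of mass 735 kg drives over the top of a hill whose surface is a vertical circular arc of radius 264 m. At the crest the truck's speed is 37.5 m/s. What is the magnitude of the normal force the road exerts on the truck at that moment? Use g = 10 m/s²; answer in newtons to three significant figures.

3430 N

At the crest the centripetal acceleration points downward (toward the centre of the arc), so mg − N = mv²/r.
N = m(g − v²/r) = 735 × (10.0 − (37.5)²/264) = 735 × (10.0 − 5.327) = 735 × 4.673 = 3435 N.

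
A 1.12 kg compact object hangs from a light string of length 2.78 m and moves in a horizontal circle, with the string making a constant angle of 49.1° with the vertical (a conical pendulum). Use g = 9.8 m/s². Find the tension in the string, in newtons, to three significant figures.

Vertically the bob has no acceleration, so T cosθ = mg.
T = mg/cosθ = 1.12 × 9.8 / cos 49.1° = 10.98/0.6547 = 16.76 N.

16.8 N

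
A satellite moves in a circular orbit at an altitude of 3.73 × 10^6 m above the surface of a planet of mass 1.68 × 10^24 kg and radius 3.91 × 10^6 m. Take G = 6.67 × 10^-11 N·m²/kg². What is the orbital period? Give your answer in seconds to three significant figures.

12500 s

r = R + h = 3.91 × 10^6 + 3.73 × 10^6 = 7.640 × 10^6 m. Gravity provides the centripetal force: G M m / r² = m v² / r ⇒ v = √(GM/r) = 3830 m/s.
T = 2πr/v = 2π × 7.640 × 10^6 / 3830 = 12530 s.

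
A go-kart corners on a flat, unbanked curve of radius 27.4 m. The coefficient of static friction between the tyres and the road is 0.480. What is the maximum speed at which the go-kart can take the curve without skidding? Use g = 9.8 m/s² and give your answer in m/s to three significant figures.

Friction provides the centripetal force on a flat curve. At maximum speed it is at its limiting value: μ_s m g = m v²/r.
Mass cancels: v_max = √(μ_s g r) = √(0.480 × 9.8 × 27.4) = √128.9 = 11.35 m/s.

11.4 m/s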